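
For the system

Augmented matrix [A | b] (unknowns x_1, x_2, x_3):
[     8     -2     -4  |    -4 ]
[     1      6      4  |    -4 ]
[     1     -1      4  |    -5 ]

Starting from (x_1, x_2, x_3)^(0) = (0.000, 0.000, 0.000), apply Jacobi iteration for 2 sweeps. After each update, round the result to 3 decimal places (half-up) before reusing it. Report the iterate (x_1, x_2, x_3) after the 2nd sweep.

Iteration 1:
  x_1 = (-4 - (-2)·0.000 - (-4)·0.000) / (8) = -0.500
  x_2 = (-4 - (1)·0.000 - (4)·0.000) / (6) = -0.667
  x_3 = (-5 - (1)·0.000 - (-1)·0.000) / (4) = -1.250
Iteration 2:
  x_1 = (-4 - (-2)·-0.667 - (-4)·-1.250) / (8) = -1.292
  x_2 = (-4 - (1)·-0.500 - (4)·-1.250) / (6) = 0.250
  x_3 = (-5 - (1)·-0.500 - (-1)·-0.667) / (4) = -1.292

(-1.292, 0.250, -1.292)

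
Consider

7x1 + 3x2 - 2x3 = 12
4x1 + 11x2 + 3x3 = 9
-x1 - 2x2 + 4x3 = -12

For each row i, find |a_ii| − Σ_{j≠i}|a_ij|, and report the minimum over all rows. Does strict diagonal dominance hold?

1

row 1: |7| − (3+2) = 2
row 2: |11| − (4+3) = 4
row 3: |4| − (1+2) = 1
minimum over rows = 1 → strictly diagonally dominant (convergence guaranteed)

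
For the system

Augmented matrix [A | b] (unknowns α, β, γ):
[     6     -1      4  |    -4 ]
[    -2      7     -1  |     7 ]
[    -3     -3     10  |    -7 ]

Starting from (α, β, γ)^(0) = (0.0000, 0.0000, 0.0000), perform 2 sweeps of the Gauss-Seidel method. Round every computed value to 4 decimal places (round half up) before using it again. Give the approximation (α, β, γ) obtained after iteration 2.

(-0.0936, 0.8794, -0.4643)

Iteration 1:
  α = (-4 - (-1)·0.0000 - (4)·0.0000) / (6) = -0.6667
  β = (7 - (-2)·-0.6667 - (-1)·0.0000) / (7) = 0.8095
  γ = (-7 - (-3)·-0.6667 - (-3)·0.8095) / (10) = -0.6572
Iteration 2:
  α = (-4 - (-1)·0.8095 - (4)·-0.6572) / (6) = -0.0936
  β = (7 - (-2)·-0.0936 - (-1)·-0.6572) / (7) = 0.8794
  γ = (-7 - (-3)·-0.0936 - (-3)·0.8794) / (10) = -0.4643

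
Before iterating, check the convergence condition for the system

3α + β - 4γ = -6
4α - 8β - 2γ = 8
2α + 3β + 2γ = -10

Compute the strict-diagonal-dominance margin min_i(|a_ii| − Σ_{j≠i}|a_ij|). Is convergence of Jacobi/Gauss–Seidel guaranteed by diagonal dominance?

row 1: |3| − (1+4) = -2
row 2: |-8| − (4+2) = 2
row 3: |2| − (2+3) = -3
minimum over rows = -3 → not strictly diagonally dominant

-3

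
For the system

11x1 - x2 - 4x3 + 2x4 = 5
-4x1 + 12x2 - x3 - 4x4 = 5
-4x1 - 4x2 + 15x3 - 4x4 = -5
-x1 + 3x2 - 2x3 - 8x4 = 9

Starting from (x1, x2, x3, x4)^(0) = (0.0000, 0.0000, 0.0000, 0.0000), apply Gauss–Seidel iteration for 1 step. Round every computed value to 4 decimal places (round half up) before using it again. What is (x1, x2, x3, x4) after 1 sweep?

(0.4545, 0.5682, -0.0606, -0.9536)

Iteration 1:
  x1 = (5 - (-1)·0.0000 - (-4)·0.0000 - (2)·0.0000) / (11) = 0.4545
  x2 = (5 - (-4)·0.4545 - (-1)·0.0000 - (-4)·0.0000) / (12) = 0.5682
  x3 = (-5 - (-4)·0.4545 - (-4)·0.5682 - (-4)·0.0000) / (15) = -0.0606
  x4 = (9 - (-1)·0.4545 - (3)·0.5682 - (-2)·-0.0606) / (-8) = -0.9536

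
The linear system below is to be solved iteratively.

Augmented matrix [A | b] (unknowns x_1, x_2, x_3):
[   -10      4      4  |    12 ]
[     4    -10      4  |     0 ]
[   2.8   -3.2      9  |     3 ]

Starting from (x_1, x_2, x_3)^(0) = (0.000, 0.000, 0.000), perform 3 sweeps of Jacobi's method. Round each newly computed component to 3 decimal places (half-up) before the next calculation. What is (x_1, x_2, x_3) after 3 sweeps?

Iteration 1:
  x_1 = (12 - (4)·0.000 - (4)·0.000) / (-10) = -1.200
  x_2 = (0 - (4)·0.000 - (4)·0.000) / (-10) = 0.000
  x_3 = (3 - (2.8)·0.000 - (-3.2)·0.000) / (9) = 0.333
Iteration 2:
  x_1 = (12 - (4)·0.000 - (4)·0.333) / (-10) = -1.067
  x_2 = (0 - (4)·-1.200 - (4)·0.333) / (-10) = -0.347
  x_3 = (3 - (2.8)·-1.200 - (-3.2)·0.000) / (9) = 0.707
Iteration 3:
  x_1 = (12 - (4)·-0.347 - (4)·0.707) / (-10) = -1.056
  x_2 = (0 - (4)·-1.067 - (4)·0.707) / (-10) = -0.144
  x_3 = (3 - (2.8)·-1.067 - (-3.2)·-0.347) / (9) = 0.542

(-1.056, -0.144, 0.542)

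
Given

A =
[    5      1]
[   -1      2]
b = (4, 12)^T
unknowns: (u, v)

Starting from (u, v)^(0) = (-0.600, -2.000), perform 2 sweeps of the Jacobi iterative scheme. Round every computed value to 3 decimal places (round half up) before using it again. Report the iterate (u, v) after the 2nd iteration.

Iteration 1:
  u = (4 - (1)·-2.000) / (5) = 1.200
  v = (12 - (-1)·-0.600) / (2) = 5.700
Iteration 2:
  u = (4 - (1)·5.700) / (5) = -0.340
  v = (12 - (-1)·1.200) / (2) = 6.600

(-0.340, 6.600)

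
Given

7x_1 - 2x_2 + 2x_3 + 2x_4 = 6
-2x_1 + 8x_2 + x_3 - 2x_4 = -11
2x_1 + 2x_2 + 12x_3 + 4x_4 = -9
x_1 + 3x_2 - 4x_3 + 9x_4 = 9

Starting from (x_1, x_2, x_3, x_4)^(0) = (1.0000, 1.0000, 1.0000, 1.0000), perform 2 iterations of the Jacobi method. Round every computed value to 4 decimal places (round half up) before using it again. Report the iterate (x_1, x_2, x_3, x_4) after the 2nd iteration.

(0.6905, -0.8051, -1.0119, 0.6402)

Iteration 1:
  x_1 = (6 - (-2)·1.0000 - (2)·1.0000 - (2)·1.0000) / (7) = 0.5714
  x_2 = (-11 - (-2)·1.0000 - (1)·1.0000 - (-2)·1.0000) / (8) = -1.0000
  x_3 = (-9 - (2)·1.0000 - (2)·1.0000 - (4)·1.0000) / (12) = -1.4167
  x_4 = (9 - (1)·1.0000 - (3)·1.0000 - (-4)·1.0000) / (9) = 1.0000
Iteration 2:
  x_1 = (6 - (-2)·-1.0000 - (2)·-1.4167 - (2)·1.0000) / (7) = 0.6905
  x_2 = (-11 - (-2)·0.5714 - (1)·-1.4167 - (-2)·1.0000) / (8) = -0.8051
  x_3 = (-9 - (2)·0.5714 - (2)·-1.0000 - (4)·1.0000) / (12) = -1.0119
  x_4 = (9 - (1)·0.5714 - (3)·-1.0000 - (-4)·-1.4167) / (9) = 0.6402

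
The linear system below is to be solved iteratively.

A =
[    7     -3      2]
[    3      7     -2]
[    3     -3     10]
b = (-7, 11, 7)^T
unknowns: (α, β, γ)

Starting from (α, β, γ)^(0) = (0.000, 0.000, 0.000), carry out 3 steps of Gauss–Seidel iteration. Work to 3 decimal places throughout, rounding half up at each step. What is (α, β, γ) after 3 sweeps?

(-0.468, 2.219, 1.506)

Iteration 1:
  α = (-7 - (-3)·0.000 - (2)·0.000) / (7) = -1.000
  β = (11 - (3)·-1.000 - (-2)·0.000) / (7) = 2.000
  γ = (7 - (3)·-1.000 - (-3)·2.000) / (10) = 1.600
Iteration 2:
  α = (-7 - (-3)·2.000 - (2)·1.600) / (7) = -0.600
  β = (11 - (3)·-0.600 - (-2)·1.600) / (7) = 2.286
  γ = (7 - (3)·-0.600 - (-3)·2.286) / (10) = 1.566
Iteration 3:
  α = (-7 - (-3)·2.286 - (2)·1.566) / (7) = -0.468
  β = (11 - (3)·-0.468 - (-2)·1.566) / (7) = 2.219
  γ = (7 - (3)·-0.468 - (-3)·2.219) / (10) = 1.506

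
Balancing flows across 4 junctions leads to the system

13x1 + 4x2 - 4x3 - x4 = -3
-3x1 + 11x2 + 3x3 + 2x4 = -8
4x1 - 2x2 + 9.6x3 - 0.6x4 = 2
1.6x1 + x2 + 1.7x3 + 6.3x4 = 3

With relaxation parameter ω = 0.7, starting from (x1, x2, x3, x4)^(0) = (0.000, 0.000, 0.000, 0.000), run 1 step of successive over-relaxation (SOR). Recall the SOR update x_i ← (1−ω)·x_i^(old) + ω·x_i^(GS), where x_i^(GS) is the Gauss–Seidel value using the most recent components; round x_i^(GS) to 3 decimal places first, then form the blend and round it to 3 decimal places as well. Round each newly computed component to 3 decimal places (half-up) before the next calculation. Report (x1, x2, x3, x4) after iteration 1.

Iteration 1:
  x1: GS value = (-3 - (4)·0.000 - (-4)·0.000 - (-1)·0.000) / (13) = -0.231;  x1 ← (1−ω)·0.000 + ω·-0.231 = -0.162
  x2: GS value = (-8 - (-3)·-0.162 - (3)·0.000 - (2)·0.000) / (11) = -0.771;  x2 ← (1−ω)·0.000 + ω·-0.771 = -0.540
  x3: GS value = (2 - (4)·-0.162 - (-2)·-0.540 - (-0.6)·0.000) / (9.6) = 0.163;  x3 ← (1−ω)·0.000 + ω·0.163 = 0.114
  x4: GS value = (3 - (1.6)·-0.162 - (1)·-0.540 - (1.7)·0.114) / (6.3) = 0.572;  x4 ← (1−ω)·0.000 + ω·0.572 = 0.400

(-0.162, -0.540, 0.114, 0.400)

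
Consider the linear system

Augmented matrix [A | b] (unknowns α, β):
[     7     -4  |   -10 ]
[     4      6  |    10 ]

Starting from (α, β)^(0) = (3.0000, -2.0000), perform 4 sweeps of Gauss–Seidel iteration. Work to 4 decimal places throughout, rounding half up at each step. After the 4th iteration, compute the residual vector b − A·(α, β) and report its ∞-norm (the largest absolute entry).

Iteration 1:
  α = (-10 - (-4)·-2.0000) / (7) = -2.5714
  β = (10 - (4)·-2.5714) / (6) = 3.3809
Iteration 2:
  α = (-10 - (-4)·3.3809) / (7) = 0.5034
  β = (10 - (4)·0.5034) / (6) = 1.3311
Iteration 3:
  α = (-10 - (-4)·1.3311) / (7) = -0.6679
  β = (10 - (4)·-0.6679) / (6) = 2.1119
Iteration 4:
  α = (-10 - (-4)·2.1119) / (7) = -0.2218
  β = (10 - (4)·-0.2218) / (6) = 1.8145
Residual b − A·x = (-1.1894, 0.0002); ∞-norm = 1.1894

1.1894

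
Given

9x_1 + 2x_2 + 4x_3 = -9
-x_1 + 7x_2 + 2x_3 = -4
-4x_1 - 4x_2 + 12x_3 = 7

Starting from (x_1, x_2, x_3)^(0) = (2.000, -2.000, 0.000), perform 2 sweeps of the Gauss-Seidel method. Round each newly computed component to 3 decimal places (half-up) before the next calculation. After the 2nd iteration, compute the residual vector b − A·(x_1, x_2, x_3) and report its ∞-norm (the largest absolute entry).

0.862

Iteration 1:
  x_1 = (-9 - (2)·-2.000 - (4)·0.000) / (9) = -0.556
  x_2 = (-4 - (-1)·-0.556 - (2)·0.000) / (7) = -0.651
  x_3 = (7 - (-4)·-0.556 - (-4)·-0.651) / (12) = 0.181
Iteration 2:
  x_1 = (-9 - (2)·-0.651 - (4)·0.181) / (9) = -0.936
  x_2 = (-4 - (-1)·-0.936 - (2)·0.181) / (7) = -0.757
  x_3 = (7 - (-4)·-0.936 - (-4)·-0.757) / (12) = 0.019
Residual b − A·x = (0.862, 0.325, 0.000); ∞-norm = 0.862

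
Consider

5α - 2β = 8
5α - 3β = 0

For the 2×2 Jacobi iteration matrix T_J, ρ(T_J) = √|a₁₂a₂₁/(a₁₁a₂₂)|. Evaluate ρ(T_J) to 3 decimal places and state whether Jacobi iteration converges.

a₁₂a₂₁/(a₁₁a₂₂) = (-2)·(5) / ((5)·(-3)) = 0.666667
ρ = √|0.666667| = √0.666667 = 0.816
ρ < 1, so Jacobi converges

0.816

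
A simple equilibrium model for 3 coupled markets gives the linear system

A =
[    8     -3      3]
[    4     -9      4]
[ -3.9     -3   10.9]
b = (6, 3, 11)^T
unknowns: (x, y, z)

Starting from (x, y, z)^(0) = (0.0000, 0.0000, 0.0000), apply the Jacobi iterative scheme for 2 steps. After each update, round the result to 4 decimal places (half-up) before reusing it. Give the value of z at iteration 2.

Iteration 1:
  x = (6 - (-3)·0.0000 - (3)·0.0000) / (8) = 0.7500
  y = (3 - (4)·0.0000 - (4)·0.0000) / (-9) = -0.3333
  z = (11 - (-3.9)·0.0000 - (-3)·0.0000) / (10.9) = 1.0092
Iteration 2:
  x = (6 - (-3)·-0.3333 - (3)·1.0092) / (8) = 0.2466
  y = (3 - (4)·0.7500 - (4)·1.0092) / (-9) = 0.4485
  z = (11 - (-3.9)·0.7500 - (-3)·-0.3333) / (10.9) = 1.1858

1.1858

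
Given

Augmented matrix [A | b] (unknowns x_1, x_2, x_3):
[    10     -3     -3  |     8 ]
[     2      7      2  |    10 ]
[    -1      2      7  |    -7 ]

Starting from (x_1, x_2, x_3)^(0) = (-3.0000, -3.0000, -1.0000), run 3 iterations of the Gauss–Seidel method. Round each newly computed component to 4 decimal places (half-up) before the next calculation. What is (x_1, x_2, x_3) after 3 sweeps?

Iteration 1:
  x_1 = (8 - (-3)·-3.0000 - (-3)·-1.0000) / (10) = -0.4000
  x_2 = (10 - (2)·-0.4000 - (2)·-1.0000) / (7) = 1.8286
  x_3 = (-7 - (-1)·-0.4000 - (2)·1.8286) / (7) = -1.5796
Iteration 2:
  x_1 = (8 - (-3)·1.8286 - (-3)·-1.5796) / (10) = 0.8747
  x_2 = (10 - (2)·0.8747 - (2)·-1.5796) / (7) = 1.6300
  x_3 = (-7 - (-1)·0.8747 - (2)·1.6300) / (7) = -1.3408
Iteration 3:
  x_1 = (8 - (-3)·1.6300 - (-3)·-1.3408) / (10) = 0.8868
  x_2 = (10 - (2)·0.8868 - (2)·-1.3408) / (7) = 1.5583
  x_3 = (-7 - (-1)·0.8868 - (2)·1.5583) / (7) = -1.3185

(0.8868, 1.5583, -1.3185)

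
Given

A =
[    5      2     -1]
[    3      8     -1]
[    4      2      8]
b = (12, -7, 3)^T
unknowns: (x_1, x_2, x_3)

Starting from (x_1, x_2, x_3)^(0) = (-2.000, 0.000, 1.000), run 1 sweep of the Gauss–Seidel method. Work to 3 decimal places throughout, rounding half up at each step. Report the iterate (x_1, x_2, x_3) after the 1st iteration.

(2.600, -1.725, -0.494)

Iteration 1:
  x_1 = (12 - (2)·0.000 - (-1)·1.000) / (5) = 2.600
  x_2 = (-7 - (3)·2.600 - (-1)·1.000) / (8) = -1.725
  x_3 = (3 - (4)·2.600 - (2)·-1.725) / (8) = -0.494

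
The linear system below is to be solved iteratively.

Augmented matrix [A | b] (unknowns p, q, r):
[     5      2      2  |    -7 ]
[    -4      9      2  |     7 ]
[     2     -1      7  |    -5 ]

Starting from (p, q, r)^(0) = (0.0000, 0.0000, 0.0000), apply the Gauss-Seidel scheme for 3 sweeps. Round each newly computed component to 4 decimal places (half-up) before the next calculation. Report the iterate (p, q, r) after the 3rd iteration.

Iteration 1:
  p = (-7 - (2)·0.0000 - (2)·0.0000) / (5) = -1.4000
  q = (7 - (-4)·-1.4000 - (2)·0.0000) / (9) = 0.1556
  r = (-5 - (2)·-1.4000 - (-1)·0.1556) / (7) = -0.2921
Iteration 2:
  p = (-7 - (2)·0.1556 - (2)·-0.2921) / (5) = -1.3454
  q = (7 - (-4)·-1.3454 - (2)·-0.2921) / (9) = 0.2447
  r = (-5 - (2)·-1.3454 - (-1)·0.2447) / (7) = -0.2949
Iteration 3:
  p = (-7 - (2)·0.2447 - (2)·-0.2949) / (5) = -1.3799
  q = (7 - (-4)·-1.3799 - (2)·-0.2949) / (9) = 0.2300
  r = (-5 - (2)·-1.3799 - (-1)·0.2300) / (7) = -0.2872

(-1.3799, 0.2300, -0.2872)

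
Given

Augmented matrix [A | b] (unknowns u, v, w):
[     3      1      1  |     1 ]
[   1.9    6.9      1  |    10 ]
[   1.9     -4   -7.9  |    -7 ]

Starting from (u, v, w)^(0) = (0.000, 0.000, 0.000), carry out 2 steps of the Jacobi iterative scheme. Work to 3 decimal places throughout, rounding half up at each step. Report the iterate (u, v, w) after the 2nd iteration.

(-0.445, 1.229, 0.232)

Iteration 1:
  u = (1 - (1)·0.000 - (1)·0.000) / (3) = 0.333
  v = (10 - (1.9)·0.000 - (1)·0.000) / (6.9) = 1.449
  w = (-7 - (1.9)·0.000 - (-4)·0.000) / (-7.9) = 0.886
Iteration 2:
  u = (1 - (1)·1.449 - (1)·0.886) / (3) = -0.445
  v = (10 - (1.9)·0.333 - (1)·0.886) / (6.9) = 1.229
  w = (-7 - (1.9)·0.333 - (-4)·1.449) / (-7.9) = 0.232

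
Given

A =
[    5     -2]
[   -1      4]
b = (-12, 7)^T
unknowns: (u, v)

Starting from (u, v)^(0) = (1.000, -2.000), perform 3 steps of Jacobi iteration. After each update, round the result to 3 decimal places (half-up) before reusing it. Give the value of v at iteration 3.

Iteration 1:
  u = (-12 - (-2)·-2.000) / (5) = -3.200
  v = (7 - (-1)·1.000) / (4) = 2.000
Iteration 2:
  u = (-12 - (-2)·2.000) / (5) = -1.600
  v = (7 - (-1)·-3.200) / (4) = 0.950
Iteration 3:
  u = (-12 - (-2)·0.950) / (5) = -2.020
  v = (7 - (-1)·-1.600) / (4) = 1.350

1.350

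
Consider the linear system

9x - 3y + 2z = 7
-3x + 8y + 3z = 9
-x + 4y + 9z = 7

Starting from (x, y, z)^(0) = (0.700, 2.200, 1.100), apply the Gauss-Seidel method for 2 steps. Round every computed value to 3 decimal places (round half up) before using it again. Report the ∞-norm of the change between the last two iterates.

Iteration 1:
  x = (7 - (-3)·2.200 - (2)·1.100) / (9) = 1.267
  y = (9 - (-3)·1.267 - (3)·1.100) / (8) = 1.188
  z = (7 - (-1)·1.267 - (4)·1.188) / (9) = 0.391
Iteration 2:
  x = (7 - (-3)·1.188 - (2)·0.391) / (9) = 1.087
  y = (9 - (-3)·1.087 - (3)·0.391) / (8) = 1.386
  z = (7 - (-1)·1.087 - (4)·1.386) / (9) = 0.283
Change: (-0.180, 0.198, -0.108) → max |·| = 0.198

0.198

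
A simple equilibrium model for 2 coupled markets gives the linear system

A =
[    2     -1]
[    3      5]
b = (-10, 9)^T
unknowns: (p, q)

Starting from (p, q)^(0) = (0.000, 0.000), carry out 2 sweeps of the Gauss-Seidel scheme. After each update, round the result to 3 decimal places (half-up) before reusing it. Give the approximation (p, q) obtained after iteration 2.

Iteration 1:
  p = (-10 - (-1)·0.000) / (2) = -5.000
  q = (9 - (3)·-5.000) / (5) = 4.800
Iteration 2:
  p = (-10 - (-1)·4.800) / (2) = -2.600
  q = (9 - (3)·-2.600) / (5) = 3.360

(-2.600, 3.360)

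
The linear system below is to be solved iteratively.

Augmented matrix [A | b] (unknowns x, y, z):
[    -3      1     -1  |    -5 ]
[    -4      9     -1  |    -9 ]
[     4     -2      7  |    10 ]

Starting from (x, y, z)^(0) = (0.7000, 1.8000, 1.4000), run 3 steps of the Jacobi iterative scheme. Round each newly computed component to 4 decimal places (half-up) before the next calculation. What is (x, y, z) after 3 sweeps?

Iteration 1:
  x = (-5 - (1)·1.8000 - (-1)·1.4000) / (-3) = 1.8000
  y = (-9 - (-4)·0.7000 - (-1)·1.4000) / (9) = -0.5333
  z = (10 - (4)·0.7000 - (-2)·1.8000) / (7) = 1.5429
Iteration 2:
  x = (-5 - (1)·-0.5333 - (-1)·1.5429) / (-3) = 0.9746
  y = (-9 - (-4)·1.8000 - (-1)·1.5429) / (9) = -0.0286
  z = (10 - (4)·1.8000 - (-2)·-0.5333) / (7) = 0.2476
Iteration 3:
  x = (-5 - (1)·-0.0286 - (-1)·0.2476) / (-3) = 1.5746
  y = (-9 - (-4)·0.9746 - (-1)·0.2476) / (9) = -0.5393
  z = (10 - (4)·0.9746 - (-2)·-0.0286) / (7) = 0.8635

(1.5746, -0.5393, 0.8635)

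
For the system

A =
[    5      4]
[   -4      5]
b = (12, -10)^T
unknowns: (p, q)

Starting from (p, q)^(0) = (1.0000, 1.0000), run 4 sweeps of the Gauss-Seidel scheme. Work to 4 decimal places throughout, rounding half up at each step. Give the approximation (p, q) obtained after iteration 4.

Iteration 1:
  p = (12 - (4)·1.0000) / (5) = 1.6000
  q = (-10 - (-4)·1.6000) / (5) = -0.7200
Iteration 2:
  p = (12 - (4)·-0.7200) / (5) = 2.9760
  q = (-10 - (-4)·2.9760) / (5) = 0.3808
Iteration 3:
  p = (12 - (4)·0.3808) / (5) = 2.0954
  q = (-10 - (-4)·2.0954) / (5) = -0.3237
Iteration 4:
  p = (12 - (4)·-0.3237) / (5) = 2.6590
  q = (-10 - (-4)·2.6590) / (5) = 0.1272

(2.6590, 0.1272)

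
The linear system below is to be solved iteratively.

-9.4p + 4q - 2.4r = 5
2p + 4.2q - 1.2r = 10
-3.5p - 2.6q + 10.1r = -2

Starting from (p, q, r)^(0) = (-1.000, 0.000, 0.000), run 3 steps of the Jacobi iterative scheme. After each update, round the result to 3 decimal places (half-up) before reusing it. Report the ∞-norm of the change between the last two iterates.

Iteration 1:
  p = (5 - (4)·0.000 - (-2.4)·0.000) / (-9.4) = -0.532
  q = (10 - (2)·-1.000 - (-1.2)·0.000) / (4.2) = 2.857
  r = (-2 - (-3.5)·-1.000 - (-2.6)·0.000) / (10.1) = -0.545
Iteration 2:
  p = (5 - (4)·2.857 - (-2.4)·-0.545) / (-9.4) = 0.823
  q = (10 - (2)·-0.532 - (-1.2)·-0.545) / (4.2) = 2.479
  r = (-2 - (-3.5)·-0.532 - (-2.6)·2.857) / (10.1) = 0.353
Iteration 3:
  p = (5 - (4)·2.479 - (-2.4)·0.353) / (-9.4) = 0.433
  q = (10 - (2)·0.823 - (-1.2)·0.353) / (4.2) = 2.090
  r = (-2 - (-3.5)·0.823 - (-2.6)·2.479) / (10.1) = 0.725
Change: (-0.390, -0.389, 0.372) → max |·| = 0.390

0.390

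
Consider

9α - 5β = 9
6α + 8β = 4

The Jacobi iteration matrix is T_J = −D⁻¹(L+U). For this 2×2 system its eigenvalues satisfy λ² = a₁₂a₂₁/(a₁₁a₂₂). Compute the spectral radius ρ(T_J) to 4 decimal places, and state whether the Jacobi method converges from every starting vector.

0.6455

a₁₂a₂₁/(a₁₁a₂₂) = (-5)·(6) / ((9)·(8)) = -0.416667
ρ = √|-0.416667| = √0.416667 = 0.6455
ρ < 1, so Jacobi converges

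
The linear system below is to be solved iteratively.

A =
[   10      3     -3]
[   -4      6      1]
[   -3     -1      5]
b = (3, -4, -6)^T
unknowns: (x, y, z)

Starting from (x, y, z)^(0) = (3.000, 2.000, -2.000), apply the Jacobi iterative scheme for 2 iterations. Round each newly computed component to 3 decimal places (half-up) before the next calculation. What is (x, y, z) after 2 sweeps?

(0.100, -1.433, -1.407)

Iteration 1:
  x = (3 - (3)·2.000 - (-3)·-2.000) / (10) = -0.900
  y = (-4 - (-4)·3.000 - (1)·-2.000) / (6) = 1.667
  z = (-6 - (-3)·3.000 - (-1)·2.000) / (5) = 1.000
Iteration 2:
  x = (3 - (3)·1.667 - (-3)·1.000) / (10) = 0.100
  y = (-4 - (-4)·-0.900 - (1)·1.000) / (6) = -1.433
  z = (-6 - (-3)·-0.900 - (-1)·1.667) / (5) = -1.407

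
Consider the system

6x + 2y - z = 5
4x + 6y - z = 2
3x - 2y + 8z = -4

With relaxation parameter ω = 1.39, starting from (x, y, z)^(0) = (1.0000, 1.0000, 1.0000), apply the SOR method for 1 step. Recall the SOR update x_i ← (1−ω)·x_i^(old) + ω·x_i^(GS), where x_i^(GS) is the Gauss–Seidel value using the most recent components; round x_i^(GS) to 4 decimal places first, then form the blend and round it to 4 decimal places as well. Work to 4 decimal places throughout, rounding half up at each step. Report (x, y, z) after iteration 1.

Iteration 1:
  x: GS value = (5 - (2)·1.0000 - (-1)·1.0000) / (6) = 0.6667;  x ← (1−ω)·1.0000 + ω·0.6667 = 0.5367
  y: GS value = (2 - (4)·0.5367 - (-1)·1.0000) / (6) = 0.1422;  y ← (1−ω)·1.0000 + ω·0.1422 = -0.1923
  z: GS value = (-4 - (3)·0.5367 - (-2)·-0.1923) / (8) = -0.7493;  z ← (1−ω)·1.0000 + ω·-0.7493 = -1.4315

(0.5367, -0.1923, -1.4315)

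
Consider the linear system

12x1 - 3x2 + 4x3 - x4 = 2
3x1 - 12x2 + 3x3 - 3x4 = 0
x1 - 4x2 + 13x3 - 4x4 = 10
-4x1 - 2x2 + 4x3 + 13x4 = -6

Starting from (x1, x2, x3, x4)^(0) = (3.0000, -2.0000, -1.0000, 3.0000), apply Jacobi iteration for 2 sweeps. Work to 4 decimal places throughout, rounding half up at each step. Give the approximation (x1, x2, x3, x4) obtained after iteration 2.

Iteration 1:
  x1 = (2 - (-3)·-2.0000 - (4)·-1.0000 - (-1)·3.0000) / (12) = 0.2500
  x2 = (0 - (3)·3.0000 - (3)·-1.0000 - (-3)·3.0000) / (-12) = -0.2500
  x3 = (10 - (1)·3.0000 - (-4)·-2.0000 - (-4)·3.0000) / (13) = 0.8462
  x4 = (-6 - (-4)·3.0000 - (-2)·-2.0000 - (4)·-1.0000) / (13) = 0.4615
Iteration 2:
  x1 = (2 - (-3)·-0.2500 - (4)·0.8462 - (-1)·0.4615) / (12) = -0.1394
  x2 = (0 - (3)·0.2500 - (3)·0.8462 - (-3)·0.4615) / (-12) = 0.1587
  x3 = (10 - (1)·0.2500 - (-4)·-0.2500 - (-4)·0.4615) / (13) = 0.8151
  x4 = (-6 - (-4)·0.2500 - (-2)·-0.2500 - (4)·0.8462) / (13) = -0.6834

(-0.1394, 0.1587, 0.8151, -0.6834)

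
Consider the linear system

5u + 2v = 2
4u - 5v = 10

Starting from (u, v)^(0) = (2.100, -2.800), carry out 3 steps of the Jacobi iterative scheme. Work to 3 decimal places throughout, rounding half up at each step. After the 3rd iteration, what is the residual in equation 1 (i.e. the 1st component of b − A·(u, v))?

1.586

Iteration 1:
  u = (2 - (2)·-2.800) / (5) = 1.520
  v = (10 - (4)·2.100) / (-5) = -0.320
Iteration 2:
  u = (2 - (2)·-0.320) / (5) = 0.528
  v = (10 - (4)·1.520) / (-5) = -0.784
Iteration 3:
  u = (2 - (2)·-0.784) / (5) = 0.714
  v = (10 - (4)·0.528) / (-5) = -1.578
Residual b − A·x = (1.586, -0.746)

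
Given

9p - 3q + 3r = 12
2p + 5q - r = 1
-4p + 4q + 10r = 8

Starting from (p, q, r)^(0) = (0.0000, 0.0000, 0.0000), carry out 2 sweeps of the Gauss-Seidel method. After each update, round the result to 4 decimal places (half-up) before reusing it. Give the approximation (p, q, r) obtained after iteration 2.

Iteration 1:
  p = (12 - (-3)·0.0000 - (3)·0.0000) / (9) = 1.3333
  q = (1 - (2)·1.3333 - (-1)·0.0000) / (5) = -0.3333
  r = (8 - (-4)·1.3333 - (4)·-0.3333) / (10) = 1.4666
Iteration 2:
  p = (12 - (-3)·-0.3333 - (3)·1.4666) / (9) = 0.7334
  q = (1 - (2)·0.7334 - (-1)·1.4666) / (5) = 0.2000
  r = (8 - (-4)·0.7334 - (4)·0.2000) / (10) = 1.0134

(0.7334, 0.2000, 1.0134)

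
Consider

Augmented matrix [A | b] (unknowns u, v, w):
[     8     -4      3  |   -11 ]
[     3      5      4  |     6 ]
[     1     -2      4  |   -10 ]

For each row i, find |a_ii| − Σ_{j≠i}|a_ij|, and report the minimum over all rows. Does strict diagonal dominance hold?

row 1: |8| − (4+3) = 1
row 2: |5| − (3+4) = -2
row 3: |4| − (1+2) = 1
minimum over rows = -2 → not strictly diagonally dominant

-2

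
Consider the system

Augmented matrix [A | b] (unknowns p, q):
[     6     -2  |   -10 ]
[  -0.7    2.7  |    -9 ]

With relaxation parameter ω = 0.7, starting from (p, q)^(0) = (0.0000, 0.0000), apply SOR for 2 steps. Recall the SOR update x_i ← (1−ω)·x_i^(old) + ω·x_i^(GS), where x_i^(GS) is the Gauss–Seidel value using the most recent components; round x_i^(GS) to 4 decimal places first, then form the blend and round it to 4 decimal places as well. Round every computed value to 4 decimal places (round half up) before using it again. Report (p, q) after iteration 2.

(-2.1105, -3.4799)

Iteration 1:
  p: GS value = (-10 - (-2)·0.0000) / (6) = -1.6667;  p ← (1−ω)·0.0000 + ω·-1.6667 = -1.1667
  q: GS value = (-9 - (-0.7)·-1.1667) / (2.7) = -3.6358;  q ← (1−ω)·0.0000 + ω·-3.6358 = -2.5451
Iteration 2:
  p: GS value = (-10 - (-2)·-2.5451) / (6) = -2.5150;  p ← (1−ω)·-1.1667 + ω·-2.5150 = -2.1105
  q: GS value = (-9 - (-0.7)·-2.1105) / (2.7) = -3.8805;  q ← (1−ω)·-2.5451 + ω·-3.8805 = -3.4799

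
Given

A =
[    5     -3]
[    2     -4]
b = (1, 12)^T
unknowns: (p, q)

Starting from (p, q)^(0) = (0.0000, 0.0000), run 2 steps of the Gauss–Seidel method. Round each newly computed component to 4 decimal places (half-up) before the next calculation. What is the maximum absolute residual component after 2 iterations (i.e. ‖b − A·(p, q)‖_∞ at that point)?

2.6100

Iteration 1:
  p = (1 - (-3)·0.0000) / (5) = 0.2000
  q = (12 - (2)·0.2000) / (-4) = -2.9000
Iteration 2:
  p = (1 - (-3)·-2.9000) / (5) = -1.5400
  q = (12 - (2)·-1.5400) / (-4) = -3.7700
Residual b − A·x = (-2.6100, 0.0000); ∞-norm = 2.6100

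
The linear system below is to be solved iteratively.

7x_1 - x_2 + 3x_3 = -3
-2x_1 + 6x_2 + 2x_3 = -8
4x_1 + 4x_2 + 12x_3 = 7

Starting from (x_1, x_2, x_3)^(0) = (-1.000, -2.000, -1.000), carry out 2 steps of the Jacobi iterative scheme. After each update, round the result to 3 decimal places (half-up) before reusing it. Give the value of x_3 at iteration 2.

Iteration 1:
  x_1 = (-3 - (-1)·-2.000 - (3)·-1.000) / (7) = -0.286
  x_2 = (-8 - (-2)·-1.000 - (2)·-1.000) / (6) = -1.333
  x_3 = (7 - (4)·-1.000 - (4)·-2.000) / (12) = 1.583
Iteration 2:
  x_1 = (-3 - (-1)·-1.333 - (3)·1.583) / (7) = -1.297
  x_2 = (-8 - (-2)·-0.286 - (2)·1.583) / (6) = -1.956
  x_3 = (7 - (4)·-0.286 - (4)·-1.333) / (12) = 1.123

1.123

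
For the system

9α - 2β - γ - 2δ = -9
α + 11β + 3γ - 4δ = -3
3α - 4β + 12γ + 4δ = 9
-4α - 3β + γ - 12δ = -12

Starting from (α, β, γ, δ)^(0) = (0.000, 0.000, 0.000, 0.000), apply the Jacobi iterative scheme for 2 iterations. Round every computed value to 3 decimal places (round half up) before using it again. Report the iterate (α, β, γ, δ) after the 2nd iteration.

(-0.755, -0.023, 0.576, 1.464)

Iteration 1:
  α = (-9 - (-2)·0.000 - (-1)·0.000 - (-2)·0.000) / (9) = -1.000
  β = (-3 - (1)·0.000 - (3)·0.000 - (-4)·0.000) / (11) = -0.273
  γ = (9 - (3)·0.000 - (-4)·0.000 - (4)·0.000) / (12) = 0.750
  δ = (-12 - (-4)·0.000 - (-3)·0.000 - (1)·0.000) / (-12) = 1.000
Iteration 2:
  α = (-9 - (-2)·-0.273 - (-1)·0.750 - (-2)·1.000) / (9) = -0.755
  β = (-3 - (1)·-1.000 - (3)·0.750 - (-4)·1.000) / (11) = -0.023
  γ = (9 - (3)·-1.000 - (-4)·-0.273 - (4)·1.000) / (12) = 0.576
  δ = (-12 - (-4)·-1.000 - (-3)·-0.273 - (1)·0.750) / (-12) = 1.464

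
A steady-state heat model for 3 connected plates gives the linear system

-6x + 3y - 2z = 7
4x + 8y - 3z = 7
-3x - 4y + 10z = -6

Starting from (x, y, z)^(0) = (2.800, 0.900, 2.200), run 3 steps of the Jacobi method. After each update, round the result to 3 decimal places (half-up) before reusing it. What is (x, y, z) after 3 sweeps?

(0.051, 1.140, -0.235)

Iteration 1:
  x = (7 - (3)·0.900 - (-2)·2.200) / (-6) = -1.450
  y = (7 - (4)·2.800 - (-3)·2.200) / (8) = 0.300
  z = (-6 - (-3)·2.800 - (-4)·0.900) / (10) = 0.600
Iteration 2:
  x = (7 - (3)·0.300 - (-2)·0.600) / (-6) = -1.217
  y = (7 - (4)·-1.450 - (-3)·0.600) / (8) = 1.825
  z = (-6 - (-3)·-1.450 - (-4)·0.300) / (10) = -0.915
Iteration 3:
  x = (7 - (3)·1.825 - (-2)·-0.915) / (-6) = 0.051
  y = (7 - (4)·-1.217 - (-3)·-0.915) / (8) = 1.140
  z = (-6 - (-3)·-1.217 - (-4)·1.825) / (10) = -0.235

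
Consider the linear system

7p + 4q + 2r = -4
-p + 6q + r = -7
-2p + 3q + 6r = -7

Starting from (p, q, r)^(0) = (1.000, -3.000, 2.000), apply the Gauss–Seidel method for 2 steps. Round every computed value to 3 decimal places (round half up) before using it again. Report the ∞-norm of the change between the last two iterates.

0.336

Iteration 1:
  p = (-4 - (4)·-3.000 - (2)·2.000) / (7) = 0.571
  q = (-7 - (-1)·0.571 - (1)·2.000) / (6) = -1.405
  r = (-7 - (-2)·0.571 - (3)·-1.405) / (6) = -0.274
Iteration 2:
  p = (-4 - (4)·-1.405 - (2)·-0.274) / (7) = 0.310
  q = (-7 - (-1)·0.310 - (1)·-0.274) / (6) = -1.069
  r = (-7 - (-2)·0.310 - (3)·-1.069) / (6) = -0.529
Change: (-0.261, 0.336, -0.255) → max |·| = 0.336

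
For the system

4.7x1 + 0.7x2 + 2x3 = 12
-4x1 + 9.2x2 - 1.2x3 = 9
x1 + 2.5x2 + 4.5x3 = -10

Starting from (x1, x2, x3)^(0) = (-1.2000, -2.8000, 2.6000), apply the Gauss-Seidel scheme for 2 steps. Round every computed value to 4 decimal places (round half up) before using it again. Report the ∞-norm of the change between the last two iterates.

1.9974

Iteration 1:
  x1 = (12 - (0.7)·-2.8000 - (2)·2.6000) / (4.7) = 1.8638
  x2 = (9 - (-4)·1.8638 - (-1.2)·2.6000) / (9.2) = 2.1277
  x3 = (-10 - (1)·1.8638 - (2.5)·2.1277) / (4.5) = -3.8185
Iteration 2:
  x1 = (12 - (0.7)·2.1277 - (2)·-3.8185) / (4.7) = 3.8612
  x2 = (9 - (-4)·3.8612 - (-1.2)·-3.8185) / (9.2) = 2.1590
  x3 = (-10 - (1)·3.8612 - (2.5)·2.1590) / (4.5) = -4.2797
Change: (1.9974, 0.0313, -0.4612) → max |·| = 1.9974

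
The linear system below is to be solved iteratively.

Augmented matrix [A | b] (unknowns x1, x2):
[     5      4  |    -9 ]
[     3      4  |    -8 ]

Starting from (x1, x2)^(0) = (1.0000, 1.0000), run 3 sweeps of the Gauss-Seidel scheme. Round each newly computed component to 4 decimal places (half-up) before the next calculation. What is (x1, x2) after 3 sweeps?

Iteration 1:
  x1 = (-9 - (4)·1.0000) / (5) = -2.6000
  x2 = (-8 - (3)·-2.6000) / (4) = -0.0500
Iteration 2:
  x1 = (-9 - (4)·-0.0500) / (5) = -1.7600
  x2 = (-8 - (3)·-1.7600) / (4) = -0.6800
Iteration 3:
  x1 = (-9 - (4)·-0.6800) / (5) = -1.2560
  x2 = (-8 - (3)·-1.2560) / (4) = -1.0580

(-1.2560, -1.0580)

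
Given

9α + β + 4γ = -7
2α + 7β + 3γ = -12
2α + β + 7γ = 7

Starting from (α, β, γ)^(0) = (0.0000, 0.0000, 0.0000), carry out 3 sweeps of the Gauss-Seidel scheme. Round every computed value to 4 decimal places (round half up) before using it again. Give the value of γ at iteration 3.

1.6604

Iteration 1:
  α = (-7 - (1)·0.0000 - (4)·0.0000) / (9) = -0.7778
  β = (-12 - (2)·-0.7778 - (3)·0.0000) / (7) = -1.4921
  γ = (7 - (2)·-0.7778 - (1)·-1.4921) / (7) = 1.4354
Iteration 2:
  α = (-7 - (1)·-1.4921 - (4)·1.4354) / (9) = -1.2499
  β = (-12 - (2)·-1.2499 - (3)·1.4354) / (7) = -1.9723
  γ = (7 - (2)·-1.2499 - (1)·-1.9723) / (7) = 1.6389
Iteration 3:
  α = (-7 - (1)·-1.9723 - (4)·1.6389) / (9) = -1.2870
  β = (-12 - (2)·-1.2870 - (3)·1.6389) / (7) = -2.0490
  γ = (7 - (2)·-1.2870 - (1)·-2.0490) / (7) = 1.6604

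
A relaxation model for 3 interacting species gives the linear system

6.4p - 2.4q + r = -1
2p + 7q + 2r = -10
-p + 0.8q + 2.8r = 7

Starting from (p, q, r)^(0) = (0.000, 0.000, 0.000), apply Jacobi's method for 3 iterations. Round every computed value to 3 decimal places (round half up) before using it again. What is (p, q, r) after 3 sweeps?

(-1.389, -1.934, 2.713)

Iteration 1:
  p = (-1 - (-2.4)·0.000 - (1)·0.000) / (6.4) = -0.156
  q = (-10 - (2)·0.000 - (2)·0.000) / (7) = -1.429
  r = (7 - (-1)·0.000 - (0.8)·0.000) / (2.8) = 2.500
Iteration 2:
  p = (-1 - (-2.4)·-1.429 - (1)·2.500) / (6.4) = -1.083
  q = (-10 - (2)·-0.156 - (2)·2.500) / (7) = -2.098
  r = (7 - (-1)·-0.156 - (0.8)·-1.429) / (2.8) = 2.853
Iteration 3:
  p = (-1 - (-2.4)·-2.098 - (1)·2.853) / (6.4) = -1.389
  q = (-10 - (2)·-1.083 - (2)·2.853) / (7) = -1.934
  r = (7 - (-1)·-1.083 - (0.8)·-2.098) / (2.8) = 2.713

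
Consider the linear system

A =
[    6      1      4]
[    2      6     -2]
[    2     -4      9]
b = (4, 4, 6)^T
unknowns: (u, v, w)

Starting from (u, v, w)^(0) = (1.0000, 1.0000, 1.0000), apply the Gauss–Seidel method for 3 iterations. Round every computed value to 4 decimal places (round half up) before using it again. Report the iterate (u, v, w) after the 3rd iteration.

Iteration 1:
  u = (4 - (1)·1.0000 - (4)·1.0000) / (6) = -0.1667
  v = (4 - (2)·-0.1667 - (-2)·1.0000) / (6) = 1.0556
  w = (6 - (2)·-0.1667 - (-4)·1.0556) / (9) = 1.1729
Iteration 2:
  u = (4 - (1)·1.0556 - (4)·1.1729) / (6) = -0.2912
  v = (4 - (2)·-0.2912 - (-2)·1.1729) / (6) = 1.1547
  w = (6 - (2)·-0.2912 - (-4)·1.1547) / (9) = 1.2446
Iteration 3:
  u = (4 - (1)·1.1547 - (4)·1.2446) / (6) = -0.3555
  v = (4 - (2)·-0.3555 - (-2)·1.2446) / (6) = 1.2000
  w = (6 - (2)·-0.3555 - (-4)·1.2000) / (9) = 1.2790

(-0.3555, 1.2000, 1.2790)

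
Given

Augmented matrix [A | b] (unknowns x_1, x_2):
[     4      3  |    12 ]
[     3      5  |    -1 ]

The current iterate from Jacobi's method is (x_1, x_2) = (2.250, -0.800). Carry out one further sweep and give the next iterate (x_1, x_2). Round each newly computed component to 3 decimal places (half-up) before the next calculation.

(3.600, -1.550)

One sweep:
  x_1 = (12 - (3)·-0.800) / (4) = 3.600
  x_2 = (-1 - (3)·2.250) / (5) = -1.550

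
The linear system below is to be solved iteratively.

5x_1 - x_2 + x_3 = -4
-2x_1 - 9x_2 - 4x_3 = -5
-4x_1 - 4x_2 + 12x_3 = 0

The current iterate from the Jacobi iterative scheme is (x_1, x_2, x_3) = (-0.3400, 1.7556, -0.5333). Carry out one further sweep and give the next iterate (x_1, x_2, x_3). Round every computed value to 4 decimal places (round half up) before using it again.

(-0.3422, 0.8681, 0.4719)

One sweep:
  x_1 = (-4 - (-1)·1.7556 - (1)·-0.5333) / (5) = -0.3422
  x_2 = (-5 - (-2)·-0.3400 - (-4)·-0.5333) / (-9) = 0.8681
  x_3 = (0 - (-4)·-0.3400 - (-4)·1.7556) / (12) = 0.4719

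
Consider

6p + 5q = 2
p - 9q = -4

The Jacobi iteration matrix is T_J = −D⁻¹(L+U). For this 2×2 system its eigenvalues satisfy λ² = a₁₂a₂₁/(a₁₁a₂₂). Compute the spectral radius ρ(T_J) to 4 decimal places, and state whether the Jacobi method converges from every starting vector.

a₁₂a₂₁/(a₁₁a₂₂) = (5)·(1) / ((6)·(-9)) = -0.092593
ρ = √|-0.092593| = √0.092593 = 0.3043
ρ < 1, so Jacobi converges

0.3043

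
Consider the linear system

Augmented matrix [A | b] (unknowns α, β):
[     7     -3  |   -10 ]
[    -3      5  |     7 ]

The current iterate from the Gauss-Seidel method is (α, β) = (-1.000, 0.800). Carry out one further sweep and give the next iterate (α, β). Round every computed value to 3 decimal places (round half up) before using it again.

One sweep:
  α = (-10 - (-3)·0.800) / (7) = -1.086
  β = (7 - (-3)·-1.086) / (5) = 0.748

(-1.086, 0.748)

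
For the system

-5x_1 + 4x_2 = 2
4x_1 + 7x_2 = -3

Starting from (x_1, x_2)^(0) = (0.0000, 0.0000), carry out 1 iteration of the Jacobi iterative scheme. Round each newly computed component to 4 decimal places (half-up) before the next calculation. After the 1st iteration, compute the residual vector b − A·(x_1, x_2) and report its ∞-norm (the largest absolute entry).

1.7144

Iteration 1:
  x_1 = (2 - (4)·0.0000) / (-5) = -0.4000
  x_2 = (-3 - (4)·0.0000) / (7) = -0.4286
Residual b − A·x = (1.7144, 1.6002); ∞-norm = 1.7144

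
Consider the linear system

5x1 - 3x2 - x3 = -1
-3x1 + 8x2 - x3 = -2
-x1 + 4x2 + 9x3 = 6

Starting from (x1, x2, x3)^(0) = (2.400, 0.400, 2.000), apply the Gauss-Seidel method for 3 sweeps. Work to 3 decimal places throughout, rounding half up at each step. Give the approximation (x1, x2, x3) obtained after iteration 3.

(-0.148, -0.213, 0.745)

Iteration 1:
  x1 = (-1 - (-3)·0.400 - (-1)·2.000) / (5) = 0.440
  x2 = (-2 - (-3)·0.440 - (-1)·2.000) / (8) = 0.165
  x3 = (6 - (-1)·0.440 - (4)·0.165) / (9) = 0.642
Iteration 2:
  x1 = (-1 - (-3)·0.165 - (-1)·0.642) / (5) = 0.027
  x2 = (-2 - (-3)·0.027 - (-1)·0.642) / (8) = -0.160
  x3 = (6 - (-1)·0.027 - (4)·-0.160) / (9) = 0.741
Iteration 3:
  x1 = (-1 - (-3)·-0.160 - (-1)·0.741) / (5) = -0.148
  x2 = (-2 - (-3)·-0.148 - (-1)·0.741) / (8) = -0.213
  x3 = (6 - (-1)·-0.148 - (4)·-0.213) / (9) = 0.745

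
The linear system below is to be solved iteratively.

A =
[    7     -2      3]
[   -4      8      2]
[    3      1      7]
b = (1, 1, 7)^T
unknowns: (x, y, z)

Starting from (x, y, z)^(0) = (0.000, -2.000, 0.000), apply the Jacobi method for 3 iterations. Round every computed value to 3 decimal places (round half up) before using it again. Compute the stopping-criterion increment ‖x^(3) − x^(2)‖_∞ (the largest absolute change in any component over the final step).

0.101

Iteration 1:
  x = (1 - (-2)·-2.000 - (3)·0.000) / (7) = -0.429
  y = (1 - (-4)·0.000 - (2)·0.000) / (8) = 0.125
  z = (7 - (3)·0.000 - (1)·-2.000) / (7) = 1.286
Iteration 2:
  x = (1 - (-2)·0.125 - (3)·1.286) / (7) = -0.373
  y = (1 - (-4)·-0.429 - (2)·1.286) / (8) = -0.411
  z = (7 - (3)·-0.429 - (1)·0.125) / (7) = 1.166
Iteration 3:
  x = (1 - (-2)·-0.411 - (3)·1.166) / (7) = -0.474
  y = (1 - (-4)·-0.373 - (2)·1.166) / (8) = -0.353
  z = (7 - (3)·-0.373 - (1)·-0.411) / (7) = 1.219
Change: (-0.101, 0.058, 0.053) → max |·| = 0.101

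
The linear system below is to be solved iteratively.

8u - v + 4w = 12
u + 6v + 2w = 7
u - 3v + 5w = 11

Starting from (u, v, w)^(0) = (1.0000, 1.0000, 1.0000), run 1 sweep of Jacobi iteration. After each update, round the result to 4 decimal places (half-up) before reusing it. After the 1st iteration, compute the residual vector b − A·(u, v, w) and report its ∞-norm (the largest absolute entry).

Iteration 1:
  u = (12 - (-1)·1.0000 - (4)·1.0000) / (8) = 1.1250
  v = (7 - (1)·1.0000 - (2)·1.0000) / (6) = 0.6667
  w = (11 - (1)·1.0000 - (-3)·1.0000) / (5) = 2.6000
Residual b − A·x = (-6.7333, -3.3252, -1.1249); ∞-norm = 6.7333

6.7333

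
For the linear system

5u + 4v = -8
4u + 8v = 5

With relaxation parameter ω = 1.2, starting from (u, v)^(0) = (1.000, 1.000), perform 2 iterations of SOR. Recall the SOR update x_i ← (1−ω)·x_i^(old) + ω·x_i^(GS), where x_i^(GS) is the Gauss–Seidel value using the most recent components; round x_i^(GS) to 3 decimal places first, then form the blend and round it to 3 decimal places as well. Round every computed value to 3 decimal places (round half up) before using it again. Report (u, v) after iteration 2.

(-3.606, 2.434)

Iteration 1:
  u: GS value = (-8 - (4)·1.000) / (5) = -2.400;  u ← (1−ω)·1.000 + ω·-2.400 = -3.080
  v: GS value = (5 - (4)·-3.080) / (8) = 2.165;  v ← (1−ω)·1.000 + ω·2.165 = 2.398
Iteration 2:
  u: GS value = (-8 - (4)·2.398) / (5) = -3.518;  u ← (1−ω)·-3.080 + ω·-3.518 = -3.606
  v: GS value = (5 - (4)·-3.606) / (8) = 2.428;  v ← (1−ω)·2.398 + ω·2.428 = 2.434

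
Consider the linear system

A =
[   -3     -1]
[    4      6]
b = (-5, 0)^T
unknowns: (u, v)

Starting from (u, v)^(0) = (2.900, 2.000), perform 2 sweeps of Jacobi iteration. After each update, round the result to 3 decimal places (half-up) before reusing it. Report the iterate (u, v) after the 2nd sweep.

Iteration 1:
  u = (-5 - (-1)·2.000) / (-3) = 1.000
  v = (0 - (4)·2.900) / (6) = -1.933
Iteration 2:
  u = (-5 - (-1)·-1.933) / (-3) = 2.311
  v = (0 - (4)·1.000) / (6) = -0.667

(2.311, -0.667)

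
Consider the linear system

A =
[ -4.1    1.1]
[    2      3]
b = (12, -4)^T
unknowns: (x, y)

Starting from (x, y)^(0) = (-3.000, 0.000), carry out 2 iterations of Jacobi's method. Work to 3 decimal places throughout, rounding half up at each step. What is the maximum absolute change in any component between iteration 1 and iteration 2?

Iteration 1:
  x = (12 - (1.1)·0.000) / (-4.1) = -2.927
  y = (-4 - (2)·-3.000) / (3) = 0.667
Iteration 2:
  x = (12 - (1.1)·0.667) / (-4.1) = -2.748
  y = (-4 - (2)·-2.927) / (3) = 0.618
Change: (0.179, -0.049) → max |·| = 0.179

0.179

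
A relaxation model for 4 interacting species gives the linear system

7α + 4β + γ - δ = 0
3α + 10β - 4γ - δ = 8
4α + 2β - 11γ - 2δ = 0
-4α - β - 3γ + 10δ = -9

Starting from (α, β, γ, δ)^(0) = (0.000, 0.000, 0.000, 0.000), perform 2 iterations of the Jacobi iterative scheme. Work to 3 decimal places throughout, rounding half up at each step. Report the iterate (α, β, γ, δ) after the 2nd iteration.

(-0.586, 0.710, 0.309, -0.820)

Iteration 1:
  α = (0 - (4)·0.000 - (1)·0.000 - (-1)·0.000) / (7) = 0.000
  β = (8 - (3)·0.000 - (-4)·0.000 - (-1)·0.000) / (10) = 0.800
  γ = (0 - (4)·0.000 - (2)·0.000 - (-2)·0.000) / (-11) = 0.000
  δ = (-9 - (-4)·0.000 - (-1)·0.000 - (-3)·0.000) / (10) = -0.900
Iteration 2:
  α = (0 - (4)·0.800 - (1)·0.000 - (-1)·-0.900) / (7) = -0.586
  β = (8 - (3)·0.000 - (-4)·0.000 - (-1)·-0.900) / (10) = 0.710
  γ = (0 - (4)·0.000 - (2)·0.800 - (-2)·-0.900) / (-11) = 0.309
  δ = (-9 - (-4)·0.000 - (-1)·0.800 - (-3)·0.000) / (10) = -0.820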